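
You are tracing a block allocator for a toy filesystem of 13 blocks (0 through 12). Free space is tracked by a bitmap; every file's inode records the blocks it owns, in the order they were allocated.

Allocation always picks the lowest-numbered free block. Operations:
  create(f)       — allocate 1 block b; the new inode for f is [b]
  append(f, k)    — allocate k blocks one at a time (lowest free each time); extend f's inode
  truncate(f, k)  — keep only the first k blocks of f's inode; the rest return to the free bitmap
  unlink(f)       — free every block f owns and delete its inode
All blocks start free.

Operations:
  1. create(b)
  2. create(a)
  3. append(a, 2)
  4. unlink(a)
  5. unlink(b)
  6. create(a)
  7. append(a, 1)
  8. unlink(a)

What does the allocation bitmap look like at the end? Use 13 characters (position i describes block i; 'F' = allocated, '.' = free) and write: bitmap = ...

bitmap = .............

create(b): bitmap=F............ | b=[0]
create(a): bitmap=FF........... | a=[1] b=[0]
append(a, 2): bitmap=FFFF......... | a=[1, 2, 3] b=[0]
unlink(a): bitmap=F............ | b=[0]
unlink(b): bitmap=............. | 
create(a): bitmap=F............ | a=[0]
append(a, 1): bitmap=FF........... | a=[0, 1]
unlink(a): bitmap=............. | 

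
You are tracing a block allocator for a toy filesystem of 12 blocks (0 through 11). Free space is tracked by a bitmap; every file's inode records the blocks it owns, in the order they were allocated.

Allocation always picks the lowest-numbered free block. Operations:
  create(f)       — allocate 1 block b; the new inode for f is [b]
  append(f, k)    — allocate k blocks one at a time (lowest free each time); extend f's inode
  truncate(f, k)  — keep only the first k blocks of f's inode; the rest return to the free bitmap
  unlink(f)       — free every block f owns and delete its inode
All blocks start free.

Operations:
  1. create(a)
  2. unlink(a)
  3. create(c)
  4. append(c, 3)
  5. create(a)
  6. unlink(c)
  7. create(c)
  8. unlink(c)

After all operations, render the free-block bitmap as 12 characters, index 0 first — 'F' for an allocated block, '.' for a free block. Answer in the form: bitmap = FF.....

after create(a) → a:[0]  free=[F...........]
after unlink(a) →   free=[............]
after create(c) → c:[0]  free=[F...........]
after append(c, 3) → c:[0, 1, 2, 3]  free=[FFFF........]
after create(a) → a:[4], c:[0, 1, 2, 3]  free=[FFFFF.......]
after unlink(c) → a:[4]  free=[....F.......]
after create(c) → a:[4], c:[0]  free=[F...F.......]
after unlink(c) → a:[4]  free=[....F.......]

bitmap = ....F.......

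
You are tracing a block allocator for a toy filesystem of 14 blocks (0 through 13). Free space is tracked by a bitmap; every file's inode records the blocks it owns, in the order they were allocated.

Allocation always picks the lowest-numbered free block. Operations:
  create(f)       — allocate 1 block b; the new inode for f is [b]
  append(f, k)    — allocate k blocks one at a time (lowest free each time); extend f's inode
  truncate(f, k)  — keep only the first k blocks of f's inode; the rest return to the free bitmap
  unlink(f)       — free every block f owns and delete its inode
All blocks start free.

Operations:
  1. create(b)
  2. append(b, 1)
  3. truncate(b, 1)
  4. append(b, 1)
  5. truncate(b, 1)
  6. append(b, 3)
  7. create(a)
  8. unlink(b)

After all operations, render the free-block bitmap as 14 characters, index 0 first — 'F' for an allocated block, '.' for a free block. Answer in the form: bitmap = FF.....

bitmap = ....F.........

create(b): bitmap=F............. | b=[0]
append(b, 1): bitmap=FF............ | b=[0, 1]
truncate(b, 1): bitmap=F............. | b=[0]
append(b, 1): bitmap=FF............ | b=[0, 1]
truncate(b, 1): bitmap=F............. | b=[0]
append(b, 3): bitmap=FFFF.......... | b=[0, 1, 2, 3]
create(a): bitmap=FFFFF......... | a=[4] b=[0, 1, 2, 3]
unlink(b): bitmap=....F......... | a=[4]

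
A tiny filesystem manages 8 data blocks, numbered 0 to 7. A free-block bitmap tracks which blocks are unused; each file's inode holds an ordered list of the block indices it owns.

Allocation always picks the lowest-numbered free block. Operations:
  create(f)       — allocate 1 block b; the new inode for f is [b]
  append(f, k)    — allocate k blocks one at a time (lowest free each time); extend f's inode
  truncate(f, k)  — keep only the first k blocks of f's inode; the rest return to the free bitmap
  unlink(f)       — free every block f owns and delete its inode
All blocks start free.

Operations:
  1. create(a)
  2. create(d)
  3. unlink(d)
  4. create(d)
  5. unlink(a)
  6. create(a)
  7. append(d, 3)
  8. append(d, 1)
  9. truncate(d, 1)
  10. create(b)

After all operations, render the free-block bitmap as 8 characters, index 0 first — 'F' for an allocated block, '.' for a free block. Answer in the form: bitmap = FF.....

create(a): bitmap=F....... | a=[0]
create(d): bitmap=FF...... | a=[0] d=[1]
unlink(d): bitmap=F....... | a=[0]
create(d): bitmap=FF...... | a=[0] d=[1]
unlink(a): bitmap=.F...... | d=[1]
create(a): bitmap=FF...... | a=[0] d=[1]
append(d, 3): bitmap=FFFFF... | a=[0] d=[1, 2, 3, 4]
append(d, 1): bitmap=FFFFFF.. | a=[0] d=[1, 2, 3, 4, 5]
truncate(d, 1): bitmap=FF...... | a=[0] d=[1]
create(b): bitmap=FFF..... | a=[0] b=[2] d=[1]

bitmap = FFF.....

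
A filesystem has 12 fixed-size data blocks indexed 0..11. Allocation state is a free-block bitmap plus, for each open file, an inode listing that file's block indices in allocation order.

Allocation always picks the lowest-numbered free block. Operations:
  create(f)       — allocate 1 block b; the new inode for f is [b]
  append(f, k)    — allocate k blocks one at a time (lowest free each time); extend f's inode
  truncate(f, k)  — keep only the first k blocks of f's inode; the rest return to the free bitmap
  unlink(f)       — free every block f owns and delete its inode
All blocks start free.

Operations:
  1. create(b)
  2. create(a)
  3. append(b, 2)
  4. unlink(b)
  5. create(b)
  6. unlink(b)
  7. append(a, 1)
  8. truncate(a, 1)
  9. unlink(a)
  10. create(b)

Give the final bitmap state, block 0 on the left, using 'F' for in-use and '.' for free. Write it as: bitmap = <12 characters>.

  1. create(b)  ⇒  F...........  {b→[0]}
  2. create(a)  ⇒  FF..........  {a→[1]; b→[0]}
  3. append(b, 2)  ⇒  FFFF........  {a→[1]; b→[0, 2, 3]}
  4. unlink(b)  ⇒  .F..........  {a→[1]}
  5. create(b)  ⇒  FF..........  {a→[1]; b→[0]}
  6. unlink(b)  ⇒  .F..........  {a→[1]}
  7. append(a, 1)  ⇒  FF..........  {a→[1, 0]}
  8. truncate(a, 1)  ⇒  .F..........  {a→[1]}
  9. unlink(a)  ⇒  ............  {}
  10. create(b)  ⇒  F...........  {b→[0]}

bitmap = F...........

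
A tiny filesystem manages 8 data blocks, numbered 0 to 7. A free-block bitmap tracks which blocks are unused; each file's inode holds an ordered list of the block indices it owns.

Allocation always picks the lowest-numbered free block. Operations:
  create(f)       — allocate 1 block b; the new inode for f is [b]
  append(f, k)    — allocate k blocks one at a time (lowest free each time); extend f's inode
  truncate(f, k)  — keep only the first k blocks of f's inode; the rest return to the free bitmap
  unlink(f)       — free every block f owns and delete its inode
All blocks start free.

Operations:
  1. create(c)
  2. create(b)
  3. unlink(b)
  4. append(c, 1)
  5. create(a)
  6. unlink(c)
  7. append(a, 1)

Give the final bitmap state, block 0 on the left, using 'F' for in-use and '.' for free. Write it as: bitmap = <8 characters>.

bitmap = F.F.....

after create(c) → c:[0]  free=[F.......]
after create(b) → b:[1], c:[0]  free=[FF......]
after unlink(b) → c:[0]  free=[F.......]
after append(c, 1) → c:[0, 1]  free=[FF......]
after create(a) → a:[2], c:[0, 1]  free=[FFF.....]
after unlink(c) → a:[2]  free=[..F.....]
after append(a, 1) → a:[2, 0]  free=[F.F.....]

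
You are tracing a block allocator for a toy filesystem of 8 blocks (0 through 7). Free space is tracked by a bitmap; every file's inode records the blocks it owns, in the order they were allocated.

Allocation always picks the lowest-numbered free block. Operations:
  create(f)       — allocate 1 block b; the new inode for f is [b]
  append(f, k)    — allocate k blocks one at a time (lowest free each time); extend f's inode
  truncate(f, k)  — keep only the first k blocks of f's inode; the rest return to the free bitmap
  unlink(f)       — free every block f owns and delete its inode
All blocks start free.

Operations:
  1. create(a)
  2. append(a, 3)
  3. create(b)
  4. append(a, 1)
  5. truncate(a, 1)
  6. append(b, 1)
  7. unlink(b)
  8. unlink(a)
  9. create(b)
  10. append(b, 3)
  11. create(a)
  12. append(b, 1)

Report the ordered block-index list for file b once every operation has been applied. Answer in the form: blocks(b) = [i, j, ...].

after create(a) → a:[0]  free=[F.......]
after append(a, 3) → a:[0, 1, 2, 3]  free=[FFFF....]
after create(b) → a:[0, 1, 2, 3], b:[4]  free=[FFFFF...]
after append(a, 1) → a:[0, 1, 2, 3, 5], b:[4]  free=[FFFFFF..]
after truncate(a, 1) → a:[0], b:[4]  free=[F...F...]
after append(b, 1) → a:[0], b:[4, 1]  free=[FF..F...]
after unlink(b) → a:[0]  free=[F.......]
after unlink(a) →   free=[........]
after create(b) → b:[0]  free=[F.......]
after append(b, 3) → b:[0, 1, 2, 3]  free=[FFFF....]
after create(a) → a:[4], b:[0, 1, 2, 3]  free=[FFFFF...]
after append(b, 1) → a:[4], b:[0, 1, 2, 3, 5]  free=[FFFFFF..]

blocks(b) = [0, 1, 2, 3, 5]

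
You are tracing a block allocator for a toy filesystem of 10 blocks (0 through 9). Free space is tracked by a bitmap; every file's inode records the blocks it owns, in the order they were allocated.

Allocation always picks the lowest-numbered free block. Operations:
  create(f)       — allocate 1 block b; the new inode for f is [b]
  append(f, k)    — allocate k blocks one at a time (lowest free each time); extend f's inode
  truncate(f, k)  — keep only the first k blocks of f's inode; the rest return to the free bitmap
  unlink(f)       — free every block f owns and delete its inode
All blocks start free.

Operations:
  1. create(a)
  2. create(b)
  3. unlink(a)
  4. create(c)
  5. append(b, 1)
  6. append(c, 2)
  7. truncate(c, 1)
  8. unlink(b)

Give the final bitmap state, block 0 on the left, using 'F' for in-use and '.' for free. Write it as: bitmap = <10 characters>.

after create(a) → a:[0]  free=[F.........]
after create(b) → a:[0], b:[1]  free=[FF........]
after unlink(a) → b:[1]  free=[.F........]
after create(c) → b:[1], c:[0]  free=[FF........]
after append(b, 1) → b:[1, 2], c:[0]  free=[FFF.......]
after append(c, 2) → b:[1, 2], c:[0, 3, 4]  free=[FFFFF.....]
after truncate(c, 1) → b:[1, 2], c:[0]  free=[FFF.......]
after unlink(b) → c:[0]  free=[F.........]

bitmap = F.........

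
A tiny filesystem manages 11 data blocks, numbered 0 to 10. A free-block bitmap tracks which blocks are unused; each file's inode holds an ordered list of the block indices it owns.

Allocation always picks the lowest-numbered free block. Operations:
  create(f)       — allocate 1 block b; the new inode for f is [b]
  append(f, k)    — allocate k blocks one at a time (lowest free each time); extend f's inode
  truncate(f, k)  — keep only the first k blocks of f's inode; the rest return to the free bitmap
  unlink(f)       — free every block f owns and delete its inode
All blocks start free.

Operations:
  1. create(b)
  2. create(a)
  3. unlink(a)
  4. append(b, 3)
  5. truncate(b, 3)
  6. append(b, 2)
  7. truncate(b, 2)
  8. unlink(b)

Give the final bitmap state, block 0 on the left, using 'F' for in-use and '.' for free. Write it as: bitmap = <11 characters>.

create(b): bitmap=F.......... | b=[0]
create(a): bitmap=FF......... | a=[1] b=[0]
unlink(a): bitmap=F.......... | b=[0]
append(b, 3): bitmap=FFFF....... | b=[0, 1, 2, 3]
truncate(b, 3): bitmap=FFF........ | b=[0, 1, 2]
append(b, 2): bitmap=FFFFF...... | b=[0, 1, 2, 3, 4]
truncate(b, 2): bitmap=FF......... | b=[0, 1]
unlink(b): bitmap=........... | 

bitmap = ...........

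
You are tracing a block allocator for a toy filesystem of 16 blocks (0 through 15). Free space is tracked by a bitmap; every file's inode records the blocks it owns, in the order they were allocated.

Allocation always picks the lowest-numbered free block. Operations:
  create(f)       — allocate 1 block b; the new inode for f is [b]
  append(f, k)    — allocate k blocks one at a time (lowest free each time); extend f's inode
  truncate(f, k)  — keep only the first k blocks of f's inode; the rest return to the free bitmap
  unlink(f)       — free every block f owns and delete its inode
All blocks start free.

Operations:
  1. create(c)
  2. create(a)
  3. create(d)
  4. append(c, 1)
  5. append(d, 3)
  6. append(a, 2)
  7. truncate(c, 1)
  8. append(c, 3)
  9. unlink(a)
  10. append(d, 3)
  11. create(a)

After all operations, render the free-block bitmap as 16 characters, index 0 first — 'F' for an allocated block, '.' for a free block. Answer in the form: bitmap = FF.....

bitmap = FFFFFFFFFFFF....

create(c): bitmap=F............... | c=[0]
create(a): bitmap=FF.............. | a=[1] c=[0]
create(d): bitmap=FFF............. | a=[1] c=[0] d=[2]
append(c, 1): bitmap=FFFF............ | a=[1] c=[0, 3] d=[2]
append(d, 3): bitmap=FFFFFFF......... | a=[1] c=[0, 3] d=[2, 4, 5, 6]
append(a, 2): bitmap=FFFFFFFFF....... | a=[1, 7, 8] c=[0, 3] d=[2, 4, 5, 6]
truncate(c, 1): bitmap=FFF.FFFFF....... | a=[1, 7, 8] c=[0] d=[2, 4, 5, 6]
append(c, 3): bitmap=FFFFFFFFFFF..... | a=[1, 7, 8] c=[0, 3, 9, 10] d=[2, 4, 5, 6]
unlink(a): bitmap=F.FFFFF..FF..... | c=[0, 3, 9, 10] d=[2, 4, 5, 6]
append(d, 3): bitmap=FFFFFFFFFFF..... | c=[0, 3, 9, 10] d=[2, 4, 5, 6, 1, 7, 8]
create(a): bitmap=FFFFFFFFFFFF.... | a=[11] c=[0, 3, 9, 10] d=[2, 4, 5, 6, 1, 7, 8]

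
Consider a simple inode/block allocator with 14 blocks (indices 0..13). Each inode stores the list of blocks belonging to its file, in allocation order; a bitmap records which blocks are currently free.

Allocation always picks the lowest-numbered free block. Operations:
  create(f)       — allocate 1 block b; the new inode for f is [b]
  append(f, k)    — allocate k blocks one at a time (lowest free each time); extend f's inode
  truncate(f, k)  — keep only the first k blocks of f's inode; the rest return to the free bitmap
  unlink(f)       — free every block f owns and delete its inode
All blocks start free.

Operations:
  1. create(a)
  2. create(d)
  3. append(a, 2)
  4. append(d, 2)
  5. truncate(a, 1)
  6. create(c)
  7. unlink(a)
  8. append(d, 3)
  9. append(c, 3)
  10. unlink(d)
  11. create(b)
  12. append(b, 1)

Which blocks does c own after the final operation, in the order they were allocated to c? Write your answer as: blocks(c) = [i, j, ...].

blocks(c) = [2, 7, 8, 9]

[1] create(a) — a=0 (map F.............)
[2] create(d) — a=0 d=1 (map FF............)
[3] append(a, 2) — a=0,2,3 d=1 (map FFFF..........)
[4] append(d, 2) — a=0,2,3 d=1,4,5 (map FFFFFF........)
[5] truncate(a, 1) — a=0 d=1,4,5 (map FF..FF........)
[6] create(c) — a=0 c=2 d=1,4,5 (map FFF.FF........)
[7] unlink(a) — c=2 d=1,4,5 (map .FF.FF........)
[8] append(d, 3) — c=2 d=1,4,5,0,3,6 (map FFFFFFF.......)
[9] append(c, 3) — c=2,7,8,9 d=1,4,5,0,3,6 (map FFFFFFFFFF....)
[10] unlink(d) — c=2,7,8,9 (map ..F....FFF....)
[11] create(b) — b=0 c=2,7,8,9 (map F.F....FFF....)
[12] append(b, 1) — b=0,1 c=2,7,8,9 (map FFF....FFF....)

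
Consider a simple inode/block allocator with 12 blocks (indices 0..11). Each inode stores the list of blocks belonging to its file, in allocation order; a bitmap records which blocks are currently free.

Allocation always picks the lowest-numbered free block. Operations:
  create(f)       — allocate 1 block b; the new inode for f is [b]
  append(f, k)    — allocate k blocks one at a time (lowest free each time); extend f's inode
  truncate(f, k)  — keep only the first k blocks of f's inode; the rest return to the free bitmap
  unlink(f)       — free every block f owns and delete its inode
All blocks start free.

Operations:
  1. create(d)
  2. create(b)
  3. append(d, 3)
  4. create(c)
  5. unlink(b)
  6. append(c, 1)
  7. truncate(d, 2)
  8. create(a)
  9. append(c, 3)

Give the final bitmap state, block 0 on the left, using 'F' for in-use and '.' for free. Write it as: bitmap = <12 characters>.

bitmap = FFFFFFFF....

after create(d) → d:[0]  free=[F...........]
after create(b) → b:[1], d:[0]  free=[FF..........]
after append(d, 3) → b:[1], d:[0, 2, 3, 4]  free=[FFFFF.......]
after create(c) → b:[1], c:[5], d:[0, 2, 3, 4]  free=[FFFFFF......]
after unlink(b) → c:[5], d:[0, 2, 3, 4]  free=[F.FFFF......]
after append(c, 1) → c:[5, 1], d:[0, 2, 3, 4]  free=[FFFFFF......]
after truncate(d, 2) → c:[5, 1], d:[0, 2]  free=[FFF..F......]
after create(a) → a:[3], c:[5, 1], d:[0, 2]  free=[FFFF.F......]
after append(c, 3) → a:[3], c:[5, 1, 4, 6, 7], d:[0, 2]  free=[FFFFFFFF....]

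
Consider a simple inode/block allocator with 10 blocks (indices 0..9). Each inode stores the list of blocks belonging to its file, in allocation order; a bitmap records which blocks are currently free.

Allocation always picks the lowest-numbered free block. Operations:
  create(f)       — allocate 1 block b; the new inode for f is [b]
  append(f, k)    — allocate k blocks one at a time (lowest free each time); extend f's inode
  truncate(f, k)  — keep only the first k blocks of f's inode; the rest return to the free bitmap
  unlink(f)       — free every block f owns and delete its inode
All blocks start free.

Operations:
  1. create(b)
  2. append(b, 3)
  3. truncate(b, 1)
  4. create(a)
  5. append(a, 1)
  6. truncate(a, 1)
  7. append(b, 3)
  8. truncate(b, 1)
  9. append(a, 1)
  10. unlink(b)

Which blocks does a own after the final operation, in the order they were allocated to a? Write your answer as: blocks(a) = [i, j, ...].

blocks(a) = [1, 2]

[1] create(b) — b=0 (map F.........)
[2] append(b, 3) — b=0,1,2,3 (map FFFF......)
[3] truncate(b, 1) — b=0 (map F.........)
[4] create(a) — a=1 b=0 (map FF........)
[5] append(a, 1) — a=1,2 b=0 (map FFF.......)
[6] truncate(a, 1) — a=1 b=0 (map FF........)
[7] append(b, 3) — a=1 b=0,2,3,4 (map FFFFF.....)
[8] truncate(b, 1) — a=1 b=0 (map FF........)
[9] append(a, 1) — a=1,2 b=0 (map FFF.......)
[10] unlink(b) — a=1,2 (map .FF.......)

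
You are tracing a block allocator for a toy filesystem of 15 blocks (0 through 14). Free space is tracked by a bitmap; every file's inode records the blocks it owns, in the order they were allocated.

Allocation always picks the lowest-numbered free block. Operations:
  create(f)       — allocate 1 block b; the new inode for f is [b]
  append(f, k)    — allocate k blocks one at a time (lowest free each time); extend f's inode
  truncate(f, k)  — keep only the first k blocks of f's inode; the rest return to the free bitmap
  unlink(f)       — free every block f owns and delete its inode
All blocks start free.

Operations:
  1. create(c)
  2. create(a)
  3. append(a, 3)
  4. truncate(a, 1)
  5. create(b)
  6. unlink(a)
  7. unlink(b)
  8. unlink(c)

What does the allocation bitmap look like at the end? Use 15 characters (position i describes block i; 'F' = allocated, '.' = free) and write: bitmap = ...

bitmap = ...............

after create(c) → c:[0]  free=[F..............]
after create(a) → a:[1], c:[0]  free=[FF.............]
after append(a, 3) → a:[1, 2, 3, 4], c:[0]  free=[FFFFF..........]
after truncate(a, 1) → a:[1], c:[0]  free=[FF.............]
after create(b) → a:[1], b:[2], c:[0]  free=[FFF............]
after unlink(a) → b:[2], c:[0]  free=[F.F............]
after unlink(b) → c:[0]  free=[F..............]
after unlink(c) →   free=[...............]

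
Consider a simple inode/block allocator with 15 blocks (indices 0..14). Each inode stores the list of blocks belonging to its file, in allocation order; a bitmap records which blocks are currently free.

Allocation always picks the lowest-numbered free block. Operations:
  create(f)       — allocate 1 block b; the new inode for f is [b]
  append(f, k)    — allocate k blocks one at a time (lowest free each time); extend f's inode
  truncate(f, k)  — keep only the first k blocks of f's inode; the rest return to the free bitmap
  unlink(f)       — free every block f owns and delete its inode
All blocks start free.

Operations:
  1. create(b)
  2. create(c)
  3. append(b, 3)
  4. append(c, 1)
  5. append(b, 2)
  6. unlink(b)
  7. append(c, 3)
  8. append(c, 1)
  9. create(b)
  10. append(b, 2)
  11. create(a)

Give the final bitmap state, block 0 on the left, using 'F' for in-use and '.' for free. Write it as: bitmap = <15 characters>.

bitmap = FFFFFFFFFF.....

[1] create(b) — b=0 (map F..............)
[2] create(c) — b=0 c=1 (map FF.............)
[3] append(b, 3) — b=0,2,3,4 c=1 (map FFFFF..........)
[4] append(c, 1) — b=0,2,3,4 c=1,5 (map FFFFFF.........)
[5] append(b, 2) — b=0,2,3,4,6,7 c=1,5 (map FFFFFFFF.......)
[6] unlink(b) — c=1,5 (map .F...F.........)
[7] append(c, 3) — c=1,5,0,2,3 (map FFFF.F.........)
[8] append(c, 1) — c=1,5,0,2,3,4 (map FFFFFF.........)
[9] create(b) — b=6 c=1,5,0,2,3,4 (map FFFFFFF........)
[10] append(b, 2) — b=6,7,8 c=1,5,0,2,3,4 (map FFFFFFFFF......)
[11] create(a) — a=9 b=6,7,8 c=1,5,0,2,3,4 (map FFFFFFFFFF.....)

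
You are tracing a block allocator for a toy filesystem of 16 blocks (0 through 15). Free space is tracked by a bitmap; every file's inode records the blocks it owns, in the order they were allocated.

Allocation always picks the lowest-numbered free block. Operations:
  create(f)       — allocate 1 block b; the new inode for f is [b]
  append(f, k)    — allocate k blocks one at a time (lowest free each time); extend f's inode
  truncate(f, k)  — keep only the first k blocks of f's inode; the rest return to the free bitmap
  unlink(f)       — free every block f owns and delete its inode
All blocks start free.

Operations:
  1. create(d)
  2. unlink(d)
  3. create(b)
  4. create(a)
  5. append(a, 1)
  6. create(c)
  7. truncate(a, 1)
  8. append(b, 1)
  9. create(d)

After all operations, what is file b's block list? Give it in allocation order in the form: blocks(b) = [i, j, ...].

blocks(b) = [0, 2]

create(d): bitmap=F............... | d=[0]
unlink(d): bitmap=................ | 
create(b): bitmap=F............... | b=[0]
create(a): bitmap=FF.............. | a=[1] b=[0]
append(a, 1): bitmap=FFF............. | a=[1, 2] b=[0]
create(c): bitmap=FFFF............ | a=[1, 2] b=[0] c=[3]
truncate(a, 1): bitmap=FF.F............ | a=[1] b=[0] c=[3]
append(b, 1): bitmap=FFFF............ | a=[1] b=[0, 2] c=[3]
create(d): bitmap=FFFFF........... | a=[1] b=[0, 2] c=[3] d=[4]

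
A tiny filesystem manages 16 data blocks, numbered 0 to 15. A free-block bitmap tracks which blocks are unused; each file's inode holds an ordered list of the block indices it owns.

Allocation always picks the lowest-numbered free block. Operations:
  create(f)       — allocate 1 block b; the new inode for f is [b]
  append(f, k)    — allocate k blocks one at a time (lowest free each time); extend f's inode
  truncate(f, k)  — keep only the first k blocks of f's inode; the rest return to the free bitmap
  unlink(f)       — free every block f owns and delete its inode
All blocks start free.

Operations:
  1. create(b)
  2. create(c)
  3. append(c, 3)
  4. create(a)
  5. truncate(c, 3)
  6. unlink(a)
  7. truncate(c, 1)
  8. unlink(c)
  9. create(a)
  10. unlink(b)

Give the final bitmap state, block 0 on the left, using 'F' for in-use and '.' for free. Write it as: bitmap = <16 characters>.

bitmap = .F..............

[1] create(b) — b=0 (map F...............)
[2] create(c) — b=0 c=1 (map FF..............)
[3] append(c, 3) — b=0 c=1,2,3,4 (map FFFFF...........)
[4] create(a) — a=5 b=0 c=1,2,3,4 (map FFFFFF..........)
[5] truncate(c, 3) — a=5 b=0 c=1,2,3 (map FFFF.F..........)
[6] unlink(a) — b=0 c=1,2,3 (map FFFF............)
[7] truncate(c, 1) — b=0 c=1 (map FF..............)
[8] unlink(c) — b=0 (map F...............)
[9] create(a) — a=1 b=0 (map FF..............)
[10] unlink(b) — a=1 (map .F..............)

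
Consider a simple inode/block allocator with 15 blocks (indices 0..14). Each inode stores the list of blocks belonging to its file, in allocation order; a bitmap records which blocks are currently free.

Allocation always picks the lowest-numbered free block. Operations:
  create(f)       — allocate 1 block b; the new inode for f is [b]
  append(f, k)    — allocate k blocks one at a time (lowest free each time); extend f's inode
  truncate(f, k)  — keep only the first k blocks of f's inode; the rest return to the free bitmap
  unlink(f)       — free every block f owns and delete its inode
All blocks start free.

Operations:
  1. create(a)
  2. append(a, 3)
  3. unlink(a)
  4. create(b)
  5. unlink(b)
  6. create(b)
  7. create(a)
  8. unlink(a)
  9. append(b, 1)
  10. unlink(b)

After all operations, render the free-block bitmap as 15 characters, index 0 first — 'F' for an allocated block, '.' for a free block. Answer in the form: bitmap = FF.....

  1. create(a)  ⇒  F..............  {a→[0]}
  2. append(a, 3)  ⇒  FFFF...........  {a→[0, 1, 2, 3]}
  3. unlink(a)  ⇒  ...............  {}
  4. create(b)  ⇒  F..............  {b→[0]}
  5. unlink(b)  ⇒  ...............  {}
  6. create(b)  ⇒  F..............  {b→[0]}
  7. create(a)  ⇒  FF.............  {a→[1]; b→[0]}
  8. unlink(a)  ⇒  F..............  {b→[0]}
  9. append(b, 1)  ⇒  FF.............  {b→[0, 1]}
  10. unlink(b)  ⇒  ...............  {}

bitmap = ...............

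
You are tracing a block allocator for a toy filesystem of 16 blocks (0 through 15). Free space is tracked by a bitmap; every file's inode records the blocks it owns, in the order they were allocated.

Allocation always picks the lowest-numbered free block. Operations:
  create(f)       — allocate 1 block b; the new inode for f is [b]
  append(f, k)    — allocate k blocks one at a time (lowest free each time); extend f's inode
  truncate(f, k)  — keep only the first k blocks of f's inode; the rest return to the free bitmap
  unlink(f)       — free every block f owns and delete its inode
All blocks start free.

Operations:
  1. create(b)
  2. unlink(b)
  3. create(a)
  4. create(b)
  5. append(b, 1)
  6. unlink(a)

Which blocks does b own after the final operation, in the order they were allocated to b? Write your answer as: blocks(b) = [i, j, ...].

blocks(b) = [1, 2]

create(b): bitmap=F............... | b=[0]
unlink(b): bitmap=................ | 
create(a): bitmap=F............... | a=[0]
create(b): bitmap=FF.............. | a=[0] b=[1]
append(b, 1): bitmap=FFF............. | a=[0] b=[1, 2]
unlink(a): bitmap=.FF............. | b=[1, 2]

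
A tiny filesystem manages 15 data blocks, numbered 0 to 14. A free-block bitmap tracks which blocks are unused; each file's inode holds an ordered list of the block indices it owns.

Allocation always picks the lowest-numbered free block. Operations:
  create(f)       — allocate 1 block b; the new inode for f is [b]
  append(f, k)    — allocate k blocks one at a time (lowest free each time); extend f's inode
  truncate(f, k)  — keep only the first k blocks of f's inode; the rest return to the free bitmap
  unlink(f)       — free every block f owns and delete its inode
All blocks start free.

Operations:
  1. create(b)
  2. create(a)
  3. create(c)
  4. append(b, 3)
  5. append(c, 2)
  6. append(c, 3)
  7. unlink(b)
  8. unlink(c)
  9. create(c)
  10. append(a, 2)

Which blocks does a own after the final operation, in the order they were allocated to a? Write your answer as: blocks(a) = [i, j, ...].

[1] create(b) — b=0 (map F..............)
[2] create(a) — a=1 b=0 (map FF.............)
[3] create(c) — a=1 b=0 c=2 (map FFF............)
[4] append(b, 3) — a=1 b=0,3,4,5 c=2 (map FFFFFF.........)
[5] append(c, 2) — a=1 b=0,3,4,5 c=2,6,7 (map FFFFFFFF.......)
[6] append(c, 3) — a=1 b=0,3,4,5 c=2,6,7,8,9,10 (map FFFFFFFFFFF....)
[7] unlink(b) — a=1 c=2,6,7,8,9,10 (map .FF...FFFFF....)
[8] unlink(c) — a=1 (map .F.............)
[9] create(c) — a=1 c=0 (map FF.............)
[10] append(a, 2) — a=1,2,3 c=0 (map FFFF...........)

blocks(a) = [1, 2, 3]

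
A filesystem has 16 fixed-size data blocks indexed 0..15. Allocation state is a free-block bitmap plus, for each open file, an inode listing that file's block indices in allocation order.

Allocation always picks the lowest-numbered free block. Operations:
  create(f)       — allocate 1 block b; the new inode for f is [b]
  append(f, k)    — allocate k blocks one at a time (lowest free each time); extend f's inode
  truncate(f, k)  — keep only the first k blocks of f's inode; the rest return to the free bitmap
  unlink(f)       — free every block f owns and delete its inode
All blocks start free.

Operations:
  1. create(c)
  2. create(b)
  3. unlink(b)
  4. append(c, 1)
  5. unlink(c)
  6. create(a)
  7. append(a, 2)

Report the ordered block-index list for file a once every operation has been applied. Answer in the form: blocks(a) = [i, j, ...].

[1] create(c) — c=0 (map F...............)
[2] create(b) — b=1 c=0 (map FF..............)
[3] unlink(b) — c=0 (map F...............)
[4] append(c, 1) — c=0,1 (map FF..............)
[5] unlink(c) —  (map ................)
[6] create(a) — a=0 (map F...............)
[7] append(a, 2) — a=0,1,2 (map FFF.............)

blocks(a) = [0, 1, 2]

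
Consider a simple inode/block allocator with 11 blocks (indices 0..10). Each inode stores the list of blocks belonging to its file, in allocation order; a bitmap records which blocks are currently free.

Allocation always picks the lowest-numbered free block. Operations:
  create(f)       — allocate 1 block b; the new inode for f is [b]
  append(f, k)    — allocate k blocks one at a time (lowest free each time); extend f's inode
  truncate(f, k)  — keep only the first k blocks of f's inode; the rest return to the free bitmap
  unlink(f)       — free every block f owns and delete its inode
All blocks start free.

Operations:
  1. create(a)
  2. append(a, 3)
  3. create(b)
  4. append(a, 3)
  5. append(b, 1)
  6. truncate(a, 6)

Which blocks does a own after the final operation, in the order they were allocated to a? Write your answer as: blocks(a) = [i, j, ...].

blocks(a) = [0, 1, 2, 3, 5, 6]

after create(a) → a:[0]  free=[F..........]
after append(a, 3) → a:[0, 1, 2, 3]  free=[FFFF.......]
after create(b) → a:[0, 1, 2, 3], b:[4]  free=[FFFFF......]
after append(a, 3) → a:[0, 1, 2, 3, 5, 6, 7], b:[4]  free=[FFFFFFFF...]
after append(b, 1) → a:[0, 1, 2, 3, 5, 6, 7], b:[4, 8]  free=[FFFFFFFFF..]
after truncate(a, 6) → a:[0, 1, 2, 3, 5, 6], b:[4, 8]  free=[FFFFFFF.F..]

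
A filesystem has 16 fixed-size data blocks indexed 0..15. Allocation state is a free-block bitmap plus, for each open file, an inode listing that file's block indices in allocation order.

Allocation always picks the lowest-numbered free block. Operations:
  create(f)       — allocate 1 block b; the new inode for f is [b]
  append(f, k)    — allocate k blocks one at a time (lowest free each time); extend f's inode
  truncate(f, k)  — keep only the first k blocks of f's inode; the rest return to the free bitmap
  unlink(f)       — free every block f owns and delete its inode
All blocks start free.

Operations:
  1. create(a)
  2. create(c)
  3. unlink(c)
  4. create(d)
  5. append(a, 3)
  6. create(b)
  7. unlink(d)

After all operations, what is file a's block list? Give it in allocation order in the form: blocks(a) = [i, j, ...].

create(a): bitmap=F............... | a=[0]
create(c): bitmap=FF.............. | a=[0] c=[1]
unlink(c): bitmap=F............... | a=[0]
create(d): bitmap=FF.............. | a=[0] d=[1]
append(a, 3): bitmap=FFFFF........... | a=[0, 2, 3, 4] d=[1]
create(b): bitmap=FFFFFF.......... | a=[0, 2, 3, 4] b=[5] d=[1]
unlink(d): bitmap=F.FFFF.......... | a=[0, 2, 3, 4] b=[5]

blocks(a) = [0, 2, 3, 4]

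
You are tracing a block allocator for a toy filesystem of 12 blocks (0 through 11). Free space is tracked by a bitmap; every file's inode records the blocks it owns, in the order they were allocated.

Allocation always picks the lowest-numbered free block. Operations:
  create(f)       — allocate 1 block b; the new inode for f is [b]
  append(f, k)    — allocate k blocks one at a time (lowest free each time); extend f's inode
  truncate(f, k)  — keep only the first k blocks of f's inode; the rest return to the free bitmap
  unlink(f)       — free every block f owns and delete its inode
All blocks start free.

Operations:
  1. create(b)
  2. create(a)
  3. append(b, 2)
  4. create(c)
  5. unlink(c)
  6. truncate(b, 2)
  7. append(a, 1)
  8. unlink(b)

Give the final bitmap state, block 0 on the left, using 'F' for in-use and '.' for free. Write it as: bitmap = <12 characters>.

bitmap = .F.F........

  1. create(b)  ⇒  F...........  {b→[0]}
  2. create(a)  ⇒  FF..........  {a→[1]; b→[0]}
  3. append(b, 2)  ⇒  FFFF........  {a→[1]; b→[0, 2, 3]}
  4. create(c)  ⇒  FFFFF.......  {a→[1]; b→[0, 2, 3]; c→[4]}
  5. unlink(c)  ⇒  FFFF........  {a→[1]; b→[0, 2, 3]}
  6. truncate(b, 2)  ⇒  FFF.........  {a→[1]; b→[0, 2]}
  7. append(a, 1)  ⇒  FFFF........  {a→[1, 3]; b→[0, 2]}
  8. unlink(b)  ⇒  .F.F........  {a→[1, 3]}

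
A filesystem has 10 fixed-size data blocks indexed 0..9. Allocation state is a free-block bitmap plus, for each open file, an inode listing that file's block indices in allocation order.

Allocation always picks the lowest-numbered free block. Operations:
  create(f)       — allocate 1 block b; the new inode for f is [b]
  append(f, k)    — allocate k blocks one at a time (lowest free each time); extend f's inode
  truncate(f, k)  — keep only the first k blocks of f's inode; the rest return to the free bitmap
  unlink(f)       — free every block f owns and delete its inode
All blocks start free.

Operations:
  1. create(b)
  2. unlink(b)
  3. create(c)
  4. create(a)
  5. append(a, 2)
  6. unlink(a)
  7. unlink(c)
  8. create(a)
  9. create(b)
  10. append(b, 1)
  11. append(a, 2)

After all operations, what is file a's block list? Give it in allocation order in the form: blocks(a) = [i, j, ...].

create(b): bitmap=F......... | b=[0]
unlink(b): bitmap=.......... | 
create(c): bitmap=F......... | c=[0]
create(a): bitmap=FF........ | a=[1] c=[0]
append(a, 2): bitmap=FFFF...... | a=[1, 2, 3] c=[0]
unlink(a): bitmap=F......... | c=[0]
unlink(c): bitmap=.......... | 
create(a): bitmap=F......... | a=[0]
create(b): bitmap=FF........ | a=[0] b=[1]
append(b, 1): bitmap=FFF....... | a=[0] b=[1, 2]
append(a, 2): bitmap=FFFFF..... | a=[0, 3, 4] b=[1, 2]

blocks(a) = [0, 3, 4]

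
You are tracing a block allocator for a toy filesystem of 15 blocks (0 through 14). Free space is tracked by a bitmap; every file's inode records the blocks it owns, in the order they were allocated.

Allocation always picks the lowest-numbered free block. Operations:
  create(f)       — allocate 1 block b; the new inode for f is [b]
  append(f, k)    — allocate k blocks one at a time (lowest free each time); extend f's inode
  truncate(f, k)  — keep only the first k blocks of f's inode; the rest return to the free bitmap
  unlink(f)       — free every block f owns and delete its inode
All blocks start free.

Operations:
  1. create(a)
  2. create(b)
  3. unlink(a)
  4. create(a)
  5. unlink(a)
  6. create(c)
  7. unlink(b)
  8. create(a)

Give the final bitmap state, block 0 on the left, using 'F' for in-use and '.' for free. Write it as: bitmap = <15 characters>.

bitmap = FF.............

[1] create(a) — a=0 (map F..............)
[2] create(b) — a=0 b=1 (map FF.............)
[3] unlink(a) — b=1 (map .F.............)
[4] create(a) — a=0 b=1 (map FF.............)
[5] unlink(a) — b=1 (map .F.............)
[6] create(c) — b=1 c=0 (map FF.............)
[7] unlink(b) — c=0 (map F..............)
[8] create(a) — a=1 c=0 (map FF.............)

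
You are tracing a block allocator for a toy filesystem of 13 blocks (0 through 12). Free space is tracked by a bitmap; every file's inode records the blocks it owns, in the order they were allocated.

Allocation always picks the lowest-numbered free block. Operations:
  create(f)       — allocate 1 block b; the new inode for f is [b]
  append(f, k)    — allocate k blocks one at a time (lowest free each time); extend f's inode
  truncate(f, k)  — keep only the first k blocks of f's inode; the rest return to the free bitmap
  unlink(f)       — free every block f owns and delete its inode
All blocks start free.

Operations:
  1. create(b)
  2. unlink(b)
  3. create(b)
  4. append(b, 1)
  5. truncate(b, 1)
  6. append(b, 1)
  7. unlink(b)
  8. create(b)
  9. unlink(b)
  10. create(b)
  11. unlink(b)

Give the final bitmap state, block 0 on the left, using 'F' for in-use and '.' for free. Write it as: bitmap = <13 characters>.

[1] create(b) — b=0 (map F............)
[2] unlink(b) —  (map .............)
[3] create(b) — b=0 (map F............)
[4] append(b, 1) — b=0,1 (map FF...........)
[5] truncate(b, 1) — b=0 (map F............)
[6] append(b, 1) — b=0,1 (map FF...........)
[7] unlink(b) —  (map .............)
[8] create(b) — b=0 (map F............)
[9] unlink(b) —  (map .............)
[10] create(b) — b=0 (map F............)
[11] unlink(b) —  (map .............)

bitmap = .............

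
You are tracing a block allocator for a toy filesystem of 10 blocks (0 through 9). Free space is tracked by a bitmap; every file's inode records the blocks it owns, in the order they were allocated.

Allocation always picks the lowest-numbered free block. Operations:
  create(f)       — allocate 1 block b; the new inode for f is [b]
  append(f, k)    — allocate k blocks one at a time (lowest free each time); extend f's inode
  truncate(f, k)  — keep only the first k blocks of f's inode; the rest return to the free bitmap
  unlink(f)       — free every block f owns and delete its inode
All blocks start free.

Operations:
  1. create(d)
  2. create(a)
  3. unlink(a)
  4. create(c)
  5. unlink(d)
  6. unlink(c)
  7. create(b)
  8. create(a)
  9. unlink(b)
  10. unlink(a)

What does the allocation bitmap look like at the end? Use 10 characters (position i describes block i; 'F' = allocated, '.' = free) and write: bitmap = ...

bitmap = ..........

  1. create(d)  ⇒  F.........  {d→[0]}
  2. create(a)  ⇒  FF........  {a→[1]; d→[0]}
  3. unlink(a)  ⇒  F.........  {d→[0]}
  4. create(c)  ⇒  FF........  {c→[1]; d→[0]}
  5. unlink(d)  ⇒  .F........  {c→[1]}
  6. unlink(c)  ⇒  ..........  {}
  7. create(b)  ⇒  F.........  {b→[0]}
  8. create(a)  ⇒  FF........  {a→[1]; b→[0]}
  9. unlink(b)  ⇒  .F........  {a→[1]}
  10. unlink(a)  ⇒  ..........  {}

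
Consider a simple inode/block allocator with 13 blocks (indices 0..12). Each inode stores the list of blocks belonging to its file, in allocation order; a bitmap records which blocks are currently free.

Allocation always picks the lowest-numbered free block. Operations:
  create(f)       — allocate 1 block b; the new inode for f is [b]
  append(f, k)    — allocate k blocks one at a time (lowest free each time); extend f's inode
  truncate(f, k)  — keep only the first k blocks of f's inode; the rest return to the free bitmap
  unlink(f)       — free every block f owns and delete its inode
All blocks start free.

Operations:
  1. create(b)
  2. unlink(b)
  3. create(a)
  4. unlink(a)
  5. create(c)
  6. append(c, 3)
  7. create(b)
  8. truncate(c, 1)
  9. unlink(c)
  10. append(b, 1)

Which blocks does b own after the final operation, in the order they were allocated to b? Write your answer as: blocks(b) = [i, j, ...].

blocks(b) = [4, 0]

  1. create(b)  ⇒  F............  {b→[0]}
  2. unlink(b)  ⇒  .............  {}
  3. create(a)  ⇒  F............  {a→[0]}
  4. unlink(a)  ⇒  .............  {}
  5. create(c)  ⇒  F............  {c→[0]}
  6. append(c, 3)  ⇒  FFFF.........  {c→[0, 1, 2, 3]}
  7. create(b)  ⇒  FFFFF........  {b→[4]; c→[0, 1, 2, 3]}
  8. truncate(c, 1)  ⇒  F...F........  {b→[4]; c→[0]}
  9. unlink(c)  ⇒  ....F........  {b→[4]}
  10. append(b, 1)  ⇒  F...F........  {b→[4, 0]}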